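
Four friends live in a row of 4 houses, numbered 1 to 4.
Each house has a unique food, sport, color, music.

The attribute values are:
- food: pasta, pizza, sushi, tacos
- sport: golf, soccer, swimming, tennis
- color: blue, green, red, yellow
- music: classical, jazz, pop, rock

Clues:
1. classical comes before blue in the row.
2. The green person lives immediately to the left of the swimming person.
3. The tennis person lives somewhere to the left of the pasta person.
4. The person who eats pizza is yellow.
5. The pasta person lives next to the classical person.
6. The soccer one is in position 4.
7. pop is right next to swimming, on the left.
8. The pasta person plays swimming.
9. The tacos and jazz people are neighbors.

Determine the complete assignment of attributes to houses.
Solution:

House | Food | Sport | Color | Music
------------------------------------
  1   | tacos | tennis | green | pop
  2   | pasta | swimming | red | jazz
  3   | pizza | golf | yellow | classical
  4   | sushi | soccer | blue | rock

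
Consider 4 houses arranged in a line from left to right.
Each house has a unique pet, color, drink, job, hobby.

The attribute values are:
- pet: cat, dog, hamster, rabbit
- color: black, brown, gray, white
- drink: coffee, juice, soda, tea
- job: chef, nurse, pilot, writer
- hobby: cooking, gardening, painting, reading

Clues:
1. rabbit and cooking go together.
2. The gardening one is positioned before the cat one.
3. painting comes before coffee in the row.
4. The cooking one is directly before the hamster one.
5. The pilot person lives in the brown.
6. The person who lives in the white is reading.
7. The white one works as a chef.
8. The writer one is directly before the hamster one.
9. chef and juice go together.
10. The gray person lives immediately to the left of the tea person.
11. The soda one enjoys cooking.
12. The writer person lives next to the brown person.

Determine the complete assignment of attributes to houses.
Solution:

House | Pet | Color | Drink | Job | Hobby
-----------------------------------------
  1   | rabbit | gray | soda | writer | cooking
  2   | hamster | brown | tea | pilot | painting
  3   | dog | black | coffee | nurse | gardening
  4   | cat | white | juice | chef | reading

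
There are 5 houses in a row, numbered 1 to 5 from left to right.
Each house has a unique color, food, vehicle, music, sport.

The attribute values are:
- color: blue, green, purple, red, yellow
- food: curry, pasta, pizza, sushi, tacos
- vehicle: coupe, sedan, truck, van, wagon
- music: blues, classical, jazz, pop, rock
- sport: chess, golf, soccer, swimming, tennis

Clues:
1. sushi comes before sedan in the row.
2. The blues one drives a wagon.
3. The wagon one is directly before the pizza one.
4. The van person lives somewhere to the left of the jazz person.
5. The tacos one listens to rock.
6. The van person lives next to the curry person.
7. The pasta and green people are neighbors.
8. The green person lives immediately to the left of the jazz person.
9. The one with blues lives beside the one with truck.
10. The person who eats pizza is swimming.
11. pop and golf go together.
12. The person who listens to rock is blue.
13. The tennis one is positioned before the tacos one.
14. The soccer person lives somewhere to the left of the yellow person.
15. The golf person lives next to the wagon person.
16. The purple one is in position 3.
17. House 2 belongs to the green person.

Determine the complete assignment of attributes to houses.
Solution:

House | Color | Food | Vehicle | Music | Sport
----------------------------------------------
  1   | red | pasta | van | pop | golf
  2   | green | curry | wagon | blues | soccer
  3   | purple | pizza | truck | jazz | swimming
  4   | yellow | sushi | coupe | classical | tennis
  5   | blue | tacos | sedan | rock | chess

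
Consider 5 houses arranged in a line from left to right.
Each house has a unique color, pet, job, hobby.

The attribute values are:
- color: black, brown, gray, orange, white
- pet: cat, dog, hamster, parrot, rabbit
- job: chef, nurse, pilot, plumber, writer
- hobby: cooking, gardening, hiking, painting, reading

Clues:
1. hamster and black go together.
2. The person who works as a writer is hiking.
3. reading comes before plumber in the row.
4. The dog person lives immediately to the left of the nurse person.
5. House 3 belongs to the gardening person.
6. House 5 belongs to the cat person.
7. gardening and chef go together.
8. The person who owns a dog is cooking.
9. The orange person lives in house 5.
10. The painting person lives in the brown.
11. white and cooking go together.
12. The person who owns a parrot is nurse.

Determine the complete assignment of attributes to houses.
Solution:

House | Color | Pet | Job | Hobby
---------------------------------
  1   | white | dog | pilot | cooking
  2   | gray | parrot | nurse | reading
  3   | black | hamster | chef | gardening
  4   | brown | rabbit | plumber | painting
  5   | orange | cat | writer | hiking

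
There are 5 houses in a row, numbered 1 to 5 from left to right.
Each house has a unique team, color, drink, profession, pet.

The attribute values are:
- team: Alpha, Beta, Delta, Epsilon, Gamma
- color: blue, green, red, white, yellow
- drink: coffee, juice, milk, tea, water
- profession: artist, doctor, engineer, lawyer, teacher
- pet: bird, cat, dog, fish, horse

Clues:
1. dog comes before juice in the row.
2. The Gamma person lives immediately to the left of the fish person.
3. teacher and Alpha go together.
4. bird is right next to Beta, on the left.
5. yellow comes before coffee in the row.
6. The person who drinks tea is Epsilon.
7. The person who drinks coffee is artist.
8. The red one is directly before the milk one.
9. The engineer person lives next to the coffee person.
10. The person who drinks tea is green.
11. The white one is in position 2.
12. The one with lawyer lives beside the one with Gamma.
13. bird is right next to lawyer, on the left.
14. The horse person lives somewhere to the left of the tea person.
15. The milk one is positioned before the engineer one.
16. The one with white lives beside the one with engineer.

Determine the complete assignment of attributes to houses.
Solution:

House | Team | Color | Drink | Profession | Pet
-----------------------------------------------
  1   | Alpha | red | water | teacher | bird
  2   | Beta | white | milk | lawyer | dog
  3   | Gamma | yellow | juice | engineer | horse
  4   | Delta | blue | coffee | artist | fish
  5   | Epsilon | green | tea | doctor | cat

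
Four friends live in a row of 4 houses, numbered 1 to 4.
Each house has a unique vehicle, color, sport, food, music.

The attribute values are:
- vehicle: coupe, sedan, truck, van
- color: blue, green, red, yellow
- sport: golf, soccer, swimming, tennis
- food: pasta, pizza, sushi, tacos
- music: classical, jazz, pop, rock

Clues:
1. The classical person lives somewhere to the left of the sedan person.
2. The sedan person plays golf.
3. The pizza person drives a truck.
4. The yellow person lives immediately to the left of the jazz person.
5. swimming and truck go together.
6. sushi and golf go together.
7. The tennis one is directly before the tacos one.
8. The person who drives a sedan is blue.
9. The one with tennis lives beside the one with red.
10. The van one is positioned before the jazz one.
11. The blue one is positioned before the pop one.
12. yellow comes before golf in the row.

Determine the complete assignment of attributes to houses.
Solution:

House | Vehicle | Color | Sport | Food | Music
----------------------------------------------
  1   | van | yellow | tennis | pasta | classical
  2   | coupe | red | soccer | tacos | jazz
  3   | sedan | blue | golf | sushi | rock
  4   | truck | green | swimming | pizza | pop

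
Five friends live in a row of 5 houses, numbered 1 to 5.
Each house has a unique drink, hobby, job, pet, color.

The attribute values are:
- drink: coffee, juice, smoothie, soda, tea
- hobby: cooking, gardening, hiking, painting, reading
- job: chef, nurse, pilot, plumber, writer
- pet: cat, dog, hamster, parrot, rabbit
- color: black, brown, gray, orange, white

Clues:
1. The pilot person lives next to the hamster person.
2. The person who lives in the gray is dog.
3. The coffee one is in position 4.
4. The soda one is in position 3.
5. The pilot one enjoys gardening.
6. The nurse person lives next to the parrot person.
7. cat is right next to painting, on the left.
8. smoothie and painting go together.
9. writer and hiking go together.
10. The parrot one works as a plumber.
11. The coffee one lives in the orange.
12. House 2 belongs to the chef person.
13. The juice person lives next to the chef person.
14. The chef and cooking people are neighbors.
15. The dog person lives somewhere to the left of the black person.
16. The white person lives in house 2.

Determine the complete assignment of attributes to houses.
Solution:

House | Drink | Hobby | Job | Pet | Color
-----------------------------------------
  1   | juice | gardening | pilot | cat | brown
  2   | smoothie | painting | chef | hamster | white
  3   | soda | cooking | nurse | dog | gray
  4   | coffee | reading | plumber | parrot | orange
  5   | tea | hiking | writer | rabbit | black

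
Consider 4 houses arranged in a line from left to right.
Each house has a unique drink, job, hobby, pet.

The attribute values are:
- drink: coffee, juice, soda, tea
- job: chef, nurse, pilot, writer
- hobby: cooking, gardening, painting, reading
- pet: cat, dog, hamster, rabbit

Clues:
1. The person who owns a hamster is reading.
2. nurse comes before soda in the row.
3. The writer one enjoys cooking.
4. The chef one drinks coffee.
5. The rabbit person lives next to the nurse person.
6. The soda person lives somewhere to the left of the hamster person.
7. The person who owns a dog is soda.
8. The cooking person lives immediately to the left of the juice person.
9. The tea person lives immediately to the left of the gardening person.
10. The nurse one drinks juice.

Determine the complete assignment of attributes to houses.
Solution:

House | Drink | Job | Hobby | Pet
---------------------------------
  1   | tea | writer | cooking | rabbit
  2   | juice | nurse | gardening | cat
  3   | soda | pilot | painting | dog
  4   | coffee | chef | reading | hamster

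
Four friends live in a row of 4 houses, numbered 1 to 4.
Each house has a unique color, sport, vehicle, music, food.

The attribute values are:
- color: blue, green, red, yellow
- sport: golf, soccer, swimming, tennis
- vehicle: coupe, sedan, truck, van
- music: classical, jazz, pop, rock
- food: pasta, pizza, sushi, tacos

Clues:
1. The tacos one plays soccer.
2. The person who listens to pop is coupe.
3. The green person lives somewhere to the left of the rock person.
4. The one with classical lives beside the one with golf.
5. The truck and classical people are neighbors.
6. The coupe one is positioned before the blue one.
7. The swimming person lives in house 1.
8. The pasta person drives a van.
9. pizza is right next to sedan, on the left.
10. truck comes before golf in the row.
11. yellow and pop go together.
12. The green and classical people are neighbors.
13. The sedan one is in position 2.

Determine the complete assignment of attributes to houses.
Solution:

House | Color | Sport | Vehicle | Music | Food
----------------------------------------------
  1   | green | swimming | truck | jazz | pizza
  2   | red | soccer | sedan | classical | tacos
  3   | yellow | golf | coupe | pop | sushi
  4   | blue | tennis | van | rock | pasta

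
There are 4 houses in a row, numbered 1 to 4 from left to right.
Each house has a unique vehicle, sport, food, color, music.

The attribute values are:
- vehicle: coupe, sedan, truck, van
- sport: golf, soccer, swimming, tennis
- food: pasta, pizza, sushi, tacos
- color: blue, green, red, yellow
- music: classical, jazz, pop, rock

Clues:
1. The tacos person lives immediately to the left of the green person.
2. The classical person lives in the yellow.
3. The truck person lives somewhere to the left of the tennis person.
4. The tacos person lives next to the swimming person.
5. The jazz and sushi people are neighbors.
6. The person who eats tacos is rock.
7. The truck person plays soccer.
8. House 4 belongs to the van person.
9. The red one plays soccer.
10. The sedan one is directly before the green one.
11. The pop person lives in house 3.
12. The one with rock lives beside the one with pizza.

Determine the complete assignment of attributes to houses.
Solution:

House | Vehicle | Sport | Food | Color | Music
----------------------------------------------
  1   | sedan | golf | tacos | blue | rock
  2   | coupe | swimming | pizza | green | jazz
  3   | truck | soccer | sushi | red | pop
  4   | van | tennis | pasta | yellow | classical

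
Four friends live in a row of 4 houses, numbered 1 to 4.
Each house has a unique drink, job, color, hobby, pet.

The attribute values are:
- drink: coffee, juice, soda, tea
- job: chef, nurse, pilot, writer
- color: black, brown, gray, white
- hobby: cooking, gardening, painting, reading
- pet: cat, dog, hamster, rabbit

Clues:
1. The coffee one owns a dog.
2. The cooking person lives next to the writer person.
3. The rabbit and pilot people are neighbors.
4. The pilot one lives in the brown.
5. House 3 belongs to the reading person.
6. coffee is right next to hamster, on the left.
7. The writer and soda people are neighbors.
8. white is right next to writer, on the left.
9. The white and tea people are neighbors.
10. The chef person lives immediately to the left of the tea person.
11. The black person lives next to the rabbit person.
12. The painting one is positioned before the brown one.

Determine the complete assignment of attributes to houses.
Solution:

House | Drink | Job | Color | Hobby | Pet
-----------------------------------------
  1   | coffee | chef | white | cooking | dog
  2   | tea | writer | black | painting | hamster
  3   | soda | nurse | gray | reading | rabbit
  4   | juice | pilot | brown | gardening | cat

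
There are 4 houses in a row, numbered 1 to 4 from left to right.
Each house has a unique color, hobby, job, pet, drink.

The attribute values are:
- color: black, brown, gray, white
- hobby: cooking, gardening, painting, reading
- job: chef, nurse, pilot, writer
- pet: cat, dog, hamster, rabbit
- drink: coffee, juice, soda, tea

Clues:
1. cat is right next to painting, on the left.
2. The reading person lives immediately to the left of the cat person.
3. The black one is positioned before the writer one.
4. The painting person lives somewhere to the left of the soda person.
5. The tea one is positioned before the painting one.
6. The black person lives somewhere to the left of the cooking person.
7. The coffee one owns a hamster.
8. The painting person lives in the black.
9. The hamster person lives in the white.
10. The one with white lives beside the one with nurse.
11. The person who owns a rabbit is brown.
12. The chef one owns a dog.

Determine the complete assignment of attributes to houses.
Solution:

House | Color | Hobby | Job | Pet | Drink
-----------------------------------------
  1   | white | reading | pilot | hamster | coffee
  2   | gray | gardening | nurse | cat | tea
  3   | black | painting | chef | dog | juice
  4   | brown | cooking | writer | rabbit | soda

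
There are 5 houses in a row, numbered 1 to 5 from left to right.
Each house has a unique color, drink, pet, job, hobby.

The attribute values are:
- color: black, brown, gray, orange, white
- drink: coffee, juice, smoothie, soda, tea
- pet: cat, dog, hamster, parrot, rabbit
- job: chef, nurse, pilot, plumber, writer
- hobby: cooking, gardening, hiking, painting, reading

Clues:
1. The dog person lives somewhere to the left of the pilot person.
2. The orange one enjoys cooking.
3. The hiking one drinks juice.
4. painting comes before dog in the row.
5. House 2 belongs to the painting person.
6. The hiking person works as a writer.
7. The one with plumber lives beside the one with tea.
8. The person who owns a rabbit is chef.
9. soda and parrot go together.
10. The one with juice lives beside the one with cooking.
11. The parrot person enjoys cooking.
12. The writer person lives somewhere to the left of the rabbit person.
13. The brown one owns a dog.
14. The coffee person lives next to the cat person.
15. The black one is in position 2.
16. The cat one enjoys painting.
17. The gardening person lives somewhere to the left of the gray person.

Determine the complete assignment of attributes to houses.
Solution:

House | Color | Drink | Pet | Job | Hobby
-----------------------------------------
  1   | white | coffee | hamster | plumber | gardening
  2   | black | tea | cat | nurse | painting
  3   | brown | juice | dog | writer | hiking
  4   | orange | soda | parrot | pilot | cooking
  5   | gray | smoothie | rabbit | chef | reading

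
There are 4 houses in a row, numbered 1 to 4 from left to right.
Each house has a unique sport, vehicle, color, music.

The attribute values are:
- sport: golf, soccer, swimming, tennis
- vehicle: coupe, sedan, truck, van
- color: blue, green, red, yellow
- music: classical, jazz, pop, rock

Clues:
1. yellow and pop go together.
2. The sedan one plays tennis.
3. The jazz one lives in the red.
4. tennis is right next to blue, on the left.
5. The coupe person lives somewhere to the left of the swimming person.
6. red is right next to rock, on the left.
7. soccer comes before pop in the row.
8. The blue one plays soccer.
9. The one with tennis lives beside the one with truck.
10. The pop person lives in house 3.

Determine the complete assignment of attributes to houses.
Solution:

House | Sport | Vehicle | Color | Music
---------------------------------------
  1   | tennis | sedan | red | jazz
  2   | soccer | truck | blue | rock
  3   | golf | coupe | yellow | pop
  4   | swimming | van | green | classical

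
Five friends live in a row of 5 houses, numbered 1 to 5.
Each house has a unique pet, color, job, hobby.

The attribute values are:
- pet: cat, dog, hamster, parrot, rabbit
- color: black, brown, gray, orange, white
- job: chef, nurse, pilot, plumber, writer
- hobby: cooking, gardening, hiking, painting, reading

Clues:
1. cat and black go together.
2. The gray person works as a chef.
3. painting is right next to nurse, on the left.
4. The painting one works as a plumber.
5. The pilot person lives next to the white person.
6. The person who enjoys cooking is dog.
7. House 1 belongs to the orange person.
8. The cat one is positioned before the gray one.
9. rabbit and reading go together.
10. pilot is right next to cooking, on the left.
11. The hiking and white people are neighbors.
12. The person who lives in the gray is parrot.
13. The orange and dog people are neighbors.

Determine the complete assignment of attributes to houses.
Solution:

House | Pet | Color | Job | Hobby
---------------------------------
  1   | hamster | orange | pilot | hiking
  2   | dog | white | writer | cooking
  3   | cat | black | plumber | painting
  4   | rabbit | brown | nurse | reading
  5   | parrot | gray | chef | gardening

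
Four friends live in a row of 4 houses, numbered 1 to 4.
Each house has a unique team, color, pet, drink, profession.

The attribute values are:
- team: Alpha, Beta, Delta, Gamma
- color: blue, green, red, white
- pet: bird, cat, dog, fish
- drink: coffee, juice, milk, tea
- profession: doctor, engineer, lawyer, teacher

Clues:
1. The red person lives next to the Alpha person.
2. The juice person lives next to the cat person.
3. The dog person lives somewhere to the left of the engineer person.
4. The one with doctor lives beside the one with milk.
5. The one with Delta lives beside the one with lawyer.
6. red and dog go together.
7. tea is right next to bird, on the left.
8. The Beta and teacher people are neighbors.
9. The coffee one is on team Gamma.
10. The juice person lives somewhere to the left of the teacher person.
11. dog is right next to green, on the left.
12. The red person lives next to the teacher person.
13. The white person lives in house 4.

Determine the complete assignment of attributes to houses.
Solution:

House | Team | Color | Pet | Drink | Profession
-----------------------------------------------
  1   | Beta | red | dog | juice | doctor
  2   | Alpha | green | cat | milk | teacher
  3   | Delta | blue | fish | tea | engineer
  4   | Gamma | white | bird | coffee | lawyer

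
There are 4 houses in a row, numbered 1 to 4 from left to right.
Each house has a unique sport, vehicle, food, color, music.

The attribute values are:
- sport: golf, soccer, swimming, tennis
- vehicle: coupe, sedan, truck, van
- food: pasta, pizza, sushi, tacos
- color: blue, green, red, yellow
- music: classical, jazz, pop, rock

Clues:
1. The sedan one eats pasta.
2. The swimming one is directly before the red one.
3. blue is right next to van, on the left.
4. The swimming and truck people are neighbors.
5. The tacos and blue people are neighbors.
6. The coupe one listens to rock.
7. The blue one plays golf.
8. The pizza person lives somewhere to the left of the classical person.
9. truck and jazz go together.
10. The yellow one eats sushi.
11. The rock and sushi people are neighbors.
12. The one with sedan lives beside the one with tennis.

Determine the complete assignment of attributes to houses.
Solution:

House | Sport | Vehicle | Food | Color | Music
----------------------------------------------
  1   | swimming | sedan | pasta | green | pop
  2   | tennis | truck | tacos | red | jazz
  3   | golf | coupe | pizza | blue | rock
  4   | soccer | van | sushi | yellow | classical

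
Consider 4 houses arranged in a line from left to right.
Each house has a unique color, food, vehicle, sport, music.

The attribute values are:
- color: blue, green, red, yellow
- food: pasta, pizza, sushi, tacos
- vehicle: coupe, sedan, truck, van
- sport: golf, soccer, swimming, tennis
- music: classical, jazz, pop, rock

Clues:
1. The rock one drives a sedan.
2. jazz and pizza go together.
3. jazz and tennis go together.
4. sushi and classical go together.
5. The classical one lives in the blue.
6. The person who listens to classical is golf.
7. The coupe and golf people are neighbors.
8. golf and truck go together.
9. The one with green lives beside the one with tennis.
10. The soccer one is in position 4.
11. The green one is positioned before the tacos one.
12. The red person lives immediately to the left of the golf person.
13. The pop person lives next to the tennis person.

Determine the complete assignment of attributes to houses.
Solution:

House | Color | Food | Vehicle | Sport | Music
----------------------------------------------
  1   | green | pasta | van | swimming | pop
  2   | red | pizza | coupe | tennis | jazz
  3   | blue | sushi | truck | golf | classical
  4   | yellow | tacos | sedan | soccer | rock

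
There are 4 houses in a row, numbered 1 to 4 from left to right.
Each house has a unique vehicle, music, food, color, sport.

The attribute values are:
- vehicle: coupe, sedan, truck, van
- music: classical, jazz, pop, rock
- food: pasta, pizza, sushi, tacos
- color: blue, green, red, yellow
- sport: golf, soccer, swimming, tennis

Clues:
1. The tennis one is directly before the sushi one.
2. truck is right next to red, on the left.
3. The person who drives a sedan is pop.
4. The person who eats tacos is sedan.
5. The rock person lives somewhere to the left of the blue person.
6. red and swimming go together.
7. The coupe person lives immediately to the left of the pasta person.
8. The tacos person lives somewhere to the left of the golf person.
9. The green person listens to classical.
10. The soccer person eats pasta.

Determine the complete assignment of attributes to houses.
Solution:

House | Vehicle | Music | Food | Color | Sport
----------------------------------------------
  1   | sedan | pop | tacos | yellow | tennis
  2   | truck | classical | sushi | green | golf
  3   | coupe | rock | pizza | red | swimming
  4   | van | jazz | pasta | blue | soccer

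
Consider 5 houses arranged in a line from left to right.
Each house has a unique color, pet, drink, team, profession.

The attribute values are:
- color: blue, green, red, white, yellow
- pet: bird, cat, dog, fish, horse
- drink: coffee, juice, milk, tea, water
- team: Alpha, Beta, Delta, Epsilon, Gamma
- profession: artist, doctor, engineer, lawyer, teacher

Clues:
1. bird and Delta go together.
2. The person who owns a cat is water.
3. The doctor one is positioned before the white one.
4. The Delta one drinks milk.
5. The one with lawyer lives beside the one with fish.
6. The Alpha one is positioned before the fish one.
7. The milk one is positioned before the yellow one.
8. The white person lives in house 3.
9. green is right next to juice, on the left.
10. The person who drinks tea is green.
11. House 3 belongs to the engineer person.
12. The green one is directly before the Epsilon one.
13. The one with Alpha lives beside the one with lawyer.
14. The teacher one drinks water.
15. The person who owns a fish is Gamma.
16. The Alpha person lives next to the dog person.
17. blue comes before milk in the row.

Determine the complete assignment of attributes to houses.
Solution:

House | Color | Pet | Drink | Team | Profession
-----------------------------------------------
  1   | green | horse | tea | Alpha | doctor
  2   | blue | dog | juice | Epsilon | lawyer
  3   | white | fish | coffee | Gamma | engineer
  4   | red | bird | milk | Delta | artist
  5   | yellow | cat | water | Beta | teacher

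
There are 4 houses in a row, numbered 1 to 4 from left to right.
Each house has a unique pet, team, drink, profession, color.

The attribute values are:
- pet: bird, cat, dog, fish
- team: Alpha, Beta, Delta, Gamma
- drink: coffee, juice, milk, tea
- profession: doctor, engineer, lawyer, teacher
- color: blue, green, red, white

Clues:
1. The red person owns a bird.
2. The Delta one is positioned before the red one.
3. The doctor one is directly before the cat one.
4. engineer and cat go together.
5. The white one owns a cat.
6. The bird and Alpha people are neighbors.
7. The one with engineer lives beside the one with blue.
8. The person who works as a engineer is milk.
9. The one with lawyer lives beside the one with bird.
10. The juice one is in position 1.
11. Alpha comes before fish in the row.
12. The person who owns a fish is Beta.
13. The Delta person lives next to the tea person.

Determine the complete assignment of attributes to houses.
Solution:

House | Pet | Team | Drink | Profession | Color
-----------------------------------------------
  1   | dog | Delta | juice | lawyer | green
  2   | bird | Gamma | tea | doctor | red
  3   | cat | Alpha | milk | engineer | white
  4   | fish | Beta | coffee | teacher | blue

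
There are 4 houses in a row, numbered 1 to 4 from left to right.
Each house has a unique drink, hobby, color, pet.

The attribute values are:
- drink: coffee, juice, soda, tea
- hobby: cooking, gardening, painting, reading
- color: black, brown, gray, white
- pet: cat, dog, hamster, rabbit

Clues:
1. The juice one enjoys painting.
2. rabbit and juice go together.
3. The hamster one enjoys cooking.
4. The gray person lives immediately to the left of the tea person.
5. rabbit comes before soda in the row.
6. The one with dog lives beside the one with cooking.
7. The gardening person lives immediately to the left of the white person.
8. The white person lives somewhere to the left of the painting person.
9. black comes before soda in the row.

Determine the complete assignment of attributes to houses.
Solution:

House | Drink | Hobby | Color | Pet
-----------------------------------
  1   | coffee | gardening | gray | dog
  2   | tea | cooking | white | hamster
  3   | juice | painting | black | rabbit
  4   | soda | reading | brown | cat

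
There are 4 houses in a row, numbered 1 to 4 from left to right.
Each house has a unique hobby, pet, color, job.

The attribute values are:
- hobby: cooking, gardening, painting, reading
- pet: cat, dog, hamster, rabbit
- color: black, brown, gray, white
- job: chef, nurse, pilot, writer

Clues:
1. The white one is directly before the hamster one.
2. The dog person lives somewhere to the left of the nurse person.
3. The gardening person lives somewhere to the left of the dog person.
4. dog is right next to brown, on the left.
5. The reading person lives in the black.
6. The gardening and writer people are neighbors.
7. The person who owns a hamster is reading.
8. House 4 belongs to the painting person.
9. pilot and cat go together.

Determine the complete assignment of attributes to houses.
Solution:

House | Hobby | Pet | Color | Job
---------------------------------
  1   | gardening | cat | white | pilot
  2   | reading | hamster | black | writer
  3   | cooking | dog | gray | chef
  4   | painting | rabbit | brown | nurse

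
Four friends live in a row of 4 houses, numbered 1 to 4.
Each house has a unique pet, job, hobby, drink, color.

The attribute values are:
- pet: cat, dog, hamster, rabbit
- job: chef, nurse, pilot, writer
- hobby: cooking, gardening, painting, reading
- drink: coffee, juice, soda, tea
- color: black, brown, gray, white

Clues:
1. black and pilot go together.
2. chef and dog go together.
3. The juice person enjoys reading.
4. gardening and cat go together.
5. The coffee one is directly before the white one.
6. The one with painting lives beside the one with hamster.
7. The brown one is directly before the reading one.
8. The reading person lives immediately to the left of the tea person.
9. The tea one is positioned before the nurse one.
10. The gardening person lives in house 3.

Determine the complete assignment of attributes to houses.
Solution:

House | Pet | Job | Hobby | Drink | Color
-----------------------------------------
  1   | dog | chef | painting | coffee | brown
  2   | hamster | writer | reading | juice | white
  3   | cat | pilot | gardening | tea | black
  4   | rabbit | nurse | cooking | soda | gray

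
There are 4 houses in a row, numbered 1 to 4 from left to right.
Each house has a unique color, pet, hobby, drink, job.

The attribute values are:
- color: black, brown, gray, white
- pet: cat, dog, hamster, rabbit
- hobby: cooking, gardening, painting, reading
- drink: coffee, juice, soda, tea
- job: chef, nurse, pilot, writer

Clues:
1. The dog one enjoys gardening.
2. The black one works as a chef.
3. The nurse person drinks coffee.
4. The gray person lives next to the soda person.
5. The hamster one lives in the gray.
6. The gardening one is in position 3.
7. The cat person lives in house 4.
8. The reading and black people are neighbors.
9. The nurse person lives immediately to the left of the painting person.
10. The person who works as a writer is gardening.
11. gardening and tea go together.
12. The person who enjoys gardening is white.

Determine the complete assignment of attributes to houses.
Solution:

House | Color | Pet | Hobby | Drink | Job
-----------------------------------------
  1   | gray | hamster | reading | coffee | nurse
  2   | black | rabbit | painting | soda | chef
  3   | white | dog | gardening | tea | writer
  4   | brown | cat | cooking | juice | pilot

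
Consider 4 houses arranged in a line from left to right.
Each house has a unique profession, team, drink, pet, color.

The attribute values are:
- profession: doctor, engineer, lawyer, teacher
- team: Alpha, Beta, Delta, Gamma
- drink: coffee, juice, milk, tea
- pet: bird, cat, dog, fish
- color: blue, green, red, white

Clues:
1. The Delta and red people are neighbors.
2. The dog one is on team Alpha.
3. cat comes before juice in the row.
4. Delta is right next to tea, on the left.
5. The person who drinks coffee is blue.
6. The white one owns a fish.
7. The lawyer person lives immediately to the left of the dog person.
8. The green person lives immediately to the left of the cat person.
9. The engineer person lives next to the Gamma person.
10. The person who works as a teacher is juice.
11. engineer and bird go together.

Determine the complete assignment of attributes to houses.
Solution:

House | Profession | Team | Drink | Pet | Color
-----------------------------------------------
  1   | engineer | Delta | milk | bird | green
  2   | lawyer | Gamma | tea | cat | red
  3   | doctor | Alpha | coffee | dog | blue
  4   | teacher | Beta | juice | fish | white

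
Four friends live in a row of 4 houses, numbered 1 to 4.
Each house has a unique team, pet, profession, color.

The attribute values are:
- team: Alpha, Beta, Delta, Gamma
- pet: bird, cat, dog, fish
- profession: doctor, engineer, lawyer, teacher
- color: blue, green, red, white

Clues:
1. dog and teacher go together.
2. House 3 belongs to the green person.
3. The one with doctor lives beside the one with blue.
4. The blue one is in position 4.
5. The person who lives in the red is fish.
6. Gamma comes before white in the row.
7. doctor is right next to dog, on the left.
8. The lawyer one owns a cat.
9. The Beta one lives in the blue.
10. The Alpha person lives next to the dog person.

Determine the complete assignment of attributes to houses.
Solution:

House | Team | Pet | Profession | Color
---------------------------------------
  1   | Gamma | fish | engineer | red
  2   | Delta | cat | lawyer | white
  3   | Alpha | bird | doctor | green
  4   | Beta | dog | teacher | blue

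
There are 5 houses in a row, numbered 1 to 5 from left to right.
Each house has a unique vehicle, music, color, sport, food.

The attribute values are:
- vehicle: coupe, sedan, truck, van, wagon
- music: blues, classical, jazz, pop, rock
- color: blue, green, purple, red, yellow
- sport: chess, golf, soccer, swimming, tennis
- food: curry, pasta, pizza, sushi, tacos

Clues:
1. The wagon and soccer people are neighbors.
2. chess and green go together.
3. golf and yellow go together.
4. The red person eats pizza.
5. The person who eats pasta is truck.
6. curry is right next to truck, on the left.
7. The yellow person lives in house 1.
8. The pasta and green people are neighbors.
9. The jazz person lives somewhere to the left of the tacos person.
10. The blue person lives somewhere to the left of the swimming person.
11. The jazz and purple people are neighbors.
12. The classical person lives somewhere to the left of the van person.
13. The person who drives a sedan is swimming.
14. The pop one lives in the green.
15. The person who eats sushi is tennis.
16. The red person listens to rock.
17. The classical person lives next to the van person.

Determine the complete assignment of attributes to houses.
Solution:

House | Vehicle | Music | Color | Sport | Food
----------------------------------------------
  1   | wagon | jazz | yellow | golf | curry
  2   | truck | classical | purple | soccer | pasta
  3   | van | pop | green | chess | tacos
  4   | coupe | blues | blue | tennis | sushi
  5   | sedan | rock | red | swimming | pizza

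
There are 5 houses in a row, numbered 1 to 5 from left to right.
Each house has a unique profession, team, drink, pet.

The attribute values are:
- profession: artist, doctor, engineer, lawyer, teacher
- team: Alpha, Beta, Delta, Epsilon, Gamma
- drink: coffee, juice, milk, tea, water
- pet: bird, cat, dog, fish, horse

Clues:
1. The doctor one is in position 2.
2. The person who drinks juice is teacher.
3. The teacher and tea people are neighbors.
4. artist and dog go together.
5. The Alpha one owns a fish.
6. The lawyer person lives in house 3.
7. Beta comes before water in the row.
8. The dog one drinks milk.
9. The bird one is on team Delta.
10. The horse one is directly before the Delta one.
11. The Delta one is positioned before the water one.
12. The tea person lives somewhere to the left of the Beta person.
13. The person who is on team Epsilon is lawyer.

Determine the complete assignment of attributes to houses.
Solution:

House | Profession | Team | Drink | Pet
---------------------------------------
  1   | teacher | Gamma | juice | horse
  2   | doctor | Delta | tea | bird
  3   | lawyer | Epsilon | coffee | cat
  4   | artist | Beta | milk | dog
  5   | engineer | Alpha | water | fish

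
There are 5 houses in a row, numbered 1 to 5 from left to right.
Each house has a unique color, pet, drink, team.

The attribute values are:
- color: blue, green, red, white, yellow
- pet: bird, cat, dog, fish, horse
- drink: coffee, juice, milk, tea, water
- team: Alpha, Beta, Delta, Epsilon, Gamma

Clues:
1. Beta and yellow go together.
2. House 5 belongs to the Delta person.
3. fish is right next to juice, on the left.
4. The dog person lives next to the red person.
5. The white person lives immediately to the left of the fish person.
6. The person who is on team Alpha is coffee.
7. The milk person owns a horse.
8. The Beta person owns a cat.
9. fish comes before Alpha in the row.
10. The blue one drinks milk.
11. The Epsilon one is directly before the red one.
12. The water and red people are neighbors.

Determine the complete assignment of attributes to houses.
Solution:

House | Color | Pet | Drink | Team
----------------------------------
  1   | white | dog | water | Epsilon
  2   | red | fish | tea | Gamma
  3   | yellow | cat | juice | Beta
  4   | green | bird | coffee | Alpha
  5   | blue | horse | milk | Delta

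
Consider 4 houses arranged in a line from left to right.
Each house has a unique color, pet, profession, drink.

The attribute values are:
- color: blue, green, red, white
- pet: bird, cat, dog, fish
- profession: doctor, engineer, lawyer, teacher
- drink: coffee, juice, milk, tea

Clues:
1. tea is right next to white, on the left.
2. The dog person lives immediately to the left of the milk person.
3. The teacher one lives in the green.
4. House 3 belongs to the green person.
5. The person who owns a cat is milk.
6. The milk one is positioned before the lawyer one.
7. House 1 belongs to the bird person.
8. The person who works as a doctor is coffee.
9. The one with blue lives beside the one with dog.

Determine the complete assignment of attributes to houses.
Solution:

House | Color | Pet | Profession | Drink
----------------------------------------
  1   | blue | bird | engineer | tea
  2   | white | dog | doctor | coffee
  3   | green | cat | teacher | milk
  4   | red | fish | lawyer | juice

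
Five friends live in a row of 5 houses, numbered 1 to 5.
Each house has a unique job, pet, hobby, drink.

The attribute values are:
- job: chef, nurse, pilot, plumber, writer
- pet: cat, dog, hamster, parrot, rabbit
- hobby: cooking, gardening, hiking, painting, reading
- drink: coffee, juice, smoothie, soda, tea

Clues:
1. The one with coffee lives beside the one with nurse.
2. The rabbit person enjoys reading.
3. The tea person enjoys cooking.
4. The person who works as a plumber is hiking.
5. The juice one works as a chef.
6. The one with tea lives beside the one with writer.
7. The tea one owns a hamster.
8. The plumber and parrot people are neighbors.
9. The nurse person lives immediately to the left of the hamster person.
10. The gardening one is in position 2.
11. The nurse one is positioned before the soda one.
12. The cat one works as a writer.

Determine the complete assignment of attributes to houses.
Solution:

House | Job | Pet | Hobby | Drink
---------------------------------
  1   | plumber | dog | hiking | coffee
  2   | nurse | parrot | gardening | smoothie
  3   | pilot | hamster | cooking | tea
  4   | writer | cat | painting | soda
  5   | chef | rabbit | reading | juice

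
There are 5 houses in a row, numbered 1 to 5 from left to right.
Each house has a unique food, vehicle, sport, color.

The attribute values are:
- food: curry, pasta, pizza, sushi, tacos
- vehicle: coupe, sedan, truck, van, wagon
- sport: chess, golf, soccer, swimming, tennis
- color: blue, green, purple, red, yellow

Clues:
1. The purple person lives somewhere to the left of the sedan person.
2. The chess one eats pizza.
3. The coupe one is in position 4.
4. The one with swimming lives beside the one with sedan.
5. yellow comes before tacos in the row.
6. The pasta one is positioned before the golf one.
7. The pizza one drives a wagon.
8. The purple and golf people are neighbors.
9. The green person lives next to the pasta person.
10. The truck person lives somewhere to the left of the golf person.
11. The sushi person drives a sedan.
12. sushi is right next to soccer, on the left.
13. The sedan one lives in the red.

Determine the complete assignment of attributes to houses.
Solution:

House | Food | Vehicle | Sport | Color
--------------------------------------
  1   | pizza | wagon | chess | green
  2   | pasta | truck | swimming | purple
  3   | sushi | sedan | golf | red
  4   | curry | coupe | soccer | yellow
  5   | tacos | van | tennis | blue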